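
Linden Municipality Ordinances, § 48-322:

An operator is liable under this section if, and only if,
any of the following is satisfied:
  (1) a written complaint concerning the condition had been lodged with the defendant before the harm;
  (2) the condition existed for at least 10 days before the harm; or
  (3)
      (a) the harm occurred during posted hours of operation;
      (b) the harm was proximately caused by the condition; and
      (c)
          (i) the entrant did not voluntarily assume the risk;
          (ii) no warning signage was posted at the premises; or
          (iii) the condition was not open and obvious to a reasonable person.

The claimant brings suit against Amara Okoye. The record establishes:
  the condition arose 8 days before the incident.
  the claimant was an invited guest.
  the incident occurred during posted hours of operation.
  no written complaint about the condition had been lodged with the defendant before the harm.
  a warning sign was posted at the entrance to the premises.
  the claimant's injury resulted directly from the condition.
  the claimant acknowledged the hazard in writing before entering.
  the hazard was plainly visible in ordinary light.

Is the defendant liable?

No — not liable.

(1) complaint lodged — not met.
(2) condition ≥10 days old — fails.
(a) during posted hours — satisfied.
(b) proximate cause — met.
(i) no assumed risk — not met.
(ii) no signage posted — not satisfied.
(iii) not open/obvious — fails.
(c) = F OR F OR F = false.
So (3) is not satisfied (T AND T AND F).
Overall: F OR F OR F → false.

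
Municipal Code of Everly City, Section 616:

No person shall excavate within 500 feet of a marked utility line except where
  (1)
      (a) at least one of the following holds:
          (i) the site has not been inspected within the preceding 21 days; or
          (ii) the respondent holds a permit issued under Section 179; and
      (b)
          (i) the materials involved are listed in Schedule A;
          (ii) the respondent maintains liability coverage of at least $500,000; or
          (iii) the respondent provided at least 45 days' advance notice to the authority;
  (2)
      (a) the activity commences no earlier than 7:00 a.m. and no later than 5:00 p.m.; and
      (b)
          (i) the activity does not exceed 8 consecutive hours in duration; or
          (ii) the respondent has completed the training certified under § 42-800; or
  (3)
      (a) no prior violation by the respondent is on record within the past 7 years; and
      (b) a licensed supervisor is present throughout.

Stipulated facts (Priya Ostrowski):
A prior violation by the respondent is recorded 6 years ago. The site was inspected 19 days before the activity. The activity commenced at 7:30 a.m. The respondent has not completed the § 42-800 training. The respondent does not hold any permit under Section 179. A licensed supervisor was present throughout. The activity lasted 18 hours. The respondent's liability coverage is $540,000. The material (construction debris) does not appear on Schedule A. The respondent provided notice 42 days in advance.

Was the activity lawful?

(i) not (site inspected) — not met.
(ii) holds permit — not met.
(a): F OR F → false.
(i) Schedule A material — not satisfied.
(ii) coverage ≥ $500,000 — satisfied.
(iii) ≥45 days' notice — not satisfied.
So (b) is satisfied (F OR T OR F).
(1) = F AND T = false.
(a) start within hours — holds.
(i) ≤ 8 hrs duration — not satisfied.
(ii) training certified — not met.
(b): F OR F → false.
(2): T AND F → false.
(a) no prior violation — fails.
(b) supervisor present — holds.
(3) = F AND T = false.
Overall: F OR F OR F → false.

No — unlawful.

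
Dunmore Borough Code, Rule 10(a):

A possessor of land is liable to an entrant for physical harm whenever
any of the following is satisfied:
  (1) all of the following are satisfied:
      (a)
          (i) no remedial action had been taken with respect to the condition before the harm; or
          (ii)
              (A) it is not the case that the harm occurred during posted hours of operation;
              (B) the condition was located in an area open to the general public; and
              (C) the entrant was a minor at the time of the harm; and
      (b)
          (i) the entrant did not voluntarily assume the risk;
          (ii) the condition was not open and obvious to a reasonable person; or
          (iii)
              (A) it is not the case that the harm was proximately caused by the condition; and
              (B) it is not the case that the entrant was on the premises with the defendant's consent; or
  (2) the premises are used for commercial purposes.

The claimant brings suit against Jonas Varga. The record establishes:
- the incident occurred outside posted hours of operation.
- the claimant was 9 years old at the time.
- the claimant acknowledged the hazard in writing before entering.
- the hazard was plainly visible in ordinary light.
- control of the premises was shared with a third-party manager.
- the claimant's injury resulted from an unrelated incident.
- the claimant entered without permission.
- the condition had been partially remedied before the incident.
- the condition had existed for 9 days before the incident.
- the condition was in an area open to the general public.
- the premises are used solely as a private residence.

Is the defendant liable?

Yes — liable.

(i) no remedial action — fails.
(A) not (during posted hours) — met.
(B) public area — satisfied.
(C) entrant a minor — holds.
(ii): T AND T AND T → true.
(a) = F OR T = true.
(i) no assumed risk — fails.
(ii) not open/obvious — not satisfied.
(A) not (proximate cause) — holds.
(B) not (consent to enter) — met.
So (iii) is satisfied (T AND T).
(b) = F OR F OR T = true.
(1): T AND T → true.
(2) commercial use — not met.
So Overall is satisfied (T OR F).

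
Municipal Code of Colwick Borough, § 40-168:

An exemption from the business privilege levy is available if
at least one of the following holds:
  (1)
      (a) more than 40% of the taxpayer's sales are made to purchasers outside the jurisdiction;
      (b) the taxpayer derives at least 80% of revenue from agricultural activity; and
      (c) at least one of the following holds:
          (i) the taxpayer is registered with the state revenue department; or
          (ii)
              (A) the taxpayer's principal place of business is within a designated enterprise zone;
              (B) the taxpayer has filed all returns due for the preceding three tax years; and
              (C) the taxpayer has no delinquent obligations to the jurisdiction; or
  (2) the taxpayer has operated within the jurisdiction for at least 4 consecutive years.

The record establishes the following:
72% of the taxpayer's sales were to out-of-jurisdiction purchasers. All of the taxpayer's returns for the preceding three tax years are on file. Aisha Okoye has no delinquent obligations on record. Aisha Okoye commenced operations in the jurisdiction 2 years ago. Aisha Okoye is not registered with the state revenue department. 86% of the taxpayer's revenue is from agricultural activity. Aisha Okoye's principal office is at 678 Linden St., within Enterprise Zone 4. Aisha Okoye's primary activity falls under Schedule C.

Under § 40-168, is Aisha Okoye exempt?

(a) >40% out-of-jur. sales — holds.
(b) ≥80% agricultural — holds.
(i) state-registered — not met.
(A) in enterprise zone — satisfied.
(B) returns current — met.
(C) no delinquency — met.
(ii) = T AND T AND T = true.
So (c) is satisfied (F OR T).
(1) = T AND T AND T = true.
(2) ≥ 4 yrs in jurisdiction — not satisfied.
So Overall is satisfied (T OR F).

Yes — exempt.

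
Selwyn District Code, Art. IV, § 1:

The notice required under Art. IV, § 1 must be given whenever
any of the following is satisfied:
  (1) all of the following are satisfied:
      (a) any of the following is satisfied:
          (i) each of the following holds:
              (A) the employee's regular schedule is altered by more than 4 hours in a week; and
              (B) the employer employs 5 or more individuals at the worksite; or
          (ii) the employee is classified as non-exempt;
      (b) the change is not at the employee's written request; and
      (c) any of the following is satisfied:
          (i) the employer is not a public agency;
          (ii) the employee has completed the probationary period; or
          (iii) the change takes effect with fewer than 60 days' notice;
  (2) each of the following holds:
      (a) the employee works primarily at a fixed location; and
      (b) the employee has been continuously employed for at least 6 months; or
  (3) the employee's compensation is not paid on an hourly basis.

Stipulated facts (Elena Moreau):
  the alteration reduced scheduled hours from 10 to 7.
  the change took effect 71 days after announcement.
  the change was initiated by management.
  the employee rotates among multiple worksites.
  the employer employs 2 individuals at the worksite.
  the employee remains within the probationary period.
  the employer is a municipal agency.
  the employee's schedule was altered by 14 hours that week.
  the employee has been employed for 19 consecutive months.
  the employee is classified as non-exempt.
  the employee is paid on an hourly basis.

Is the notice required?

No — not required.

(A) schedule shift > 4h — met.
(B) ≥ 5 at site — fails.
So (i) is not satisfied (T AND F).
(ii) non-exempt — holds.
(a): F OR T → true.
(b) not employee-requested — holds.
(i) not (public agency) — fails.
(ii) past probation — fails.
(iii) < 60 days' notice — not satisfied.
So (c) is not satisfied (F OR F OR F).
(1) = T AND T AND F = false.
(a) fixed location — fails.
(b) tenure ≥ 6 mo. — holds.
(2): F AND T → false.
(3) not (hourly-paid) — not met.
Overall: F OR F OR F → false.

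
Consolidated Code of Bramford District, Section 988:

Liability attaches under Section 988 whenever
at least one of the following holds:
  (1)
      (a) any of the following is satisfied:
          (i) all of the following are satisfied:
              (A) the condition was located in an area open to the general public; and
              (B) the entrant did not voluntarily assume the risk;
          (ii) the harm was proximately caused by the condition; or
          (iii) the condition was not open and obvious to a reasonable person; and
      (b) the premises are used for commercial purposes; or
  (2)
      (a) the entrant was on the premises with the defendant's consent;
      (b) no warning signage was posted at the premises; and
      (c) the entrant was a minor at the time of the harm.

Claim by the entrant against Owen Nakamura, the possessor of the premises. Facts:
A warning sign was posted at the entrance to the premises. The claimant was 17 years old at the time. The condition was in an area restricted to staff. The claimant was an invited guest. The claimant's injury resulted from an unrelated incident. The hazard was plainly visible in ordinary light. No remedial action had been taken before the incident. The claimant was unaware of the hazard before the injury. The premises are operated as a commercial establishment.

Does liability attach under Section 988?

No — not liable.

(A) public area — fails.
(B) no assumed risk — met.
(i): F AND T → false.
(ii) proximate cause — not satisfied.
(iii) not open/obvious — fails.
(a): F OR F OR F → false.
(b) commercial use — met.
So (1) is not satisfied (F AND T).
(a) consent to enter — met.
(b) no signage posted — not met.
(c) entrant a minor — satisfied.
(2): T AND F AND T → false.
Overall = F OR F = false.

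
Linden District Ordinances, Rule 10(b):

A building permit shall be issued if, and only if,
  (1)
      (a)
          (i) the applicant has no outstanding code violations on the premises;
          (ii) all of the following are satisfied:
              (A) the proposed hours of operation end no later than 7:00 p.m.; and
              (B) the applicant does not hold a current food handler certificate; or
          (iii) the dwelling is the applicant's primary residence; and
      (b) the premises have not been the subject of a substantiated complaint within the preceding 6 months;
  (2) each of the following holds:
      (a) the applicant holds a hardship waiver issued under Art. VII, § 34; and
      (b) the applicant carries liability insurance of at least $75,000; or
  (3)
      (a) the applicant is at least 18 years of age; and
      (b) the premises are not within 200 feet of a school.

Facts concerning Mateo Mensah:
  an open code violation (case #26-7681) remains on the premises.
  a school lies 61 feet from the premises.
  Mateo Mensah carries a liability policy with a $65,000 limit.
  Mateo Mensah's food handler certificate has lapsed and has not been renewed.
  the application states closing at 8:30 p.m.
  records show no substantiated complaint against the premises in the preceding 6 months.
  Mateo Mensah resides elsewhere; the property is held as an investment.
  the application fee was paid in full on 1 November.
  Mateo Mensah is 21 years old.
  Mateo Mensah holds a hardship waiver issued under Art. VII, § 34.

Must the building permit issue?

No — denied.

(i) no code violations — fails.
(A) closes by 7 p.m. — not met.
(B) not (food handler cert.) — satisfied.
So (ii) is not satisfied (F AND T).
(iii) primary residence — not satisfied.
So (a) is not satisfied (F OR F OR F).
(b) no complaint in 6 mo. — holds.
(1) = F AND T = false.
(a) hardship waiver — met.
(b) insurance ≥ $75,000 — fails.
(2): T AND F → false.
(a) age ≥ 18 — met.
(b) ≥200 ft from school — fails.
So (3) is not satisfied (T AND F).
Overall = F OR F OR F = false.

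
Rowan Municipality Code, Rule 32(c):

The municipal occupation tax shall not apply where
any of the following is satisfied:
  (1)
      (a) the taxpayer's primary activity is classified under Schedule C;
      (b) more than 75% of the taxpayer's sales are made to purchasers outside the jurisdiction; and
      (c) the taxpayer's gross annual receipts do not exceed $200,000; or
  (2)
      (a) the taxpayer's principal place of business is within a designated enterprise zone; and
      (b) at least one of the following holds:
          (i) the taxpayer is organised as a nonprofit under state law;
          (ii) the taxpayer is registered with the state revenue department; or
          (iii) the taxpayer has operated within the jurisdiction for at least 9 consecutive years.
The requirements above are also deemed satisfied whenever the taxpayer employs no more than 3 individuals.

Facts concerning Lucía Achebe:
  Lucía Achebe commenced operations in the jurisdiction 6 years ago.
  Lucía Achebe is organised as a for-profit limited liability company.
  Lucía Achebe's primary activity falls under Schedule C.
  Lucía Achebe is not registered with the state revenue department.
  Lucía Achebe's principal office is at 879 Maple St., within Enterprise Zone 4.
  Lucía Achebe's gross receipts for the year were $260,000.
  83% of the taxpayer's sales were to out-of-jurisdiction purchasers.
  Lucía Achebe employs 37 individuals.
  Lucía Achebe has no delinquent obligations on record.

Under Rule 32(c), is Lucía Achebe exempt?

(a) Schedule C activity — satisfied.
(b) >75% out-of-jur. sales — satisfied.
(c) receipts ≤ $200,000 — not met.
(1): T AND T AND F → false.
(a) in enterprise zone — met.
(i) nonprofit — not met.
(ii) state-registered — not met.
(iii) ≥ 9 yrs in jurisdiction — fails.
So (b) is not satisfied (F OR F OR F).
So (2) is not satisfied (T AND F).
Overall = F OR F = false.
Exception (≤ 3 employees) — not satisfied.
Result: main false OR exception false → false.

No — not exempt.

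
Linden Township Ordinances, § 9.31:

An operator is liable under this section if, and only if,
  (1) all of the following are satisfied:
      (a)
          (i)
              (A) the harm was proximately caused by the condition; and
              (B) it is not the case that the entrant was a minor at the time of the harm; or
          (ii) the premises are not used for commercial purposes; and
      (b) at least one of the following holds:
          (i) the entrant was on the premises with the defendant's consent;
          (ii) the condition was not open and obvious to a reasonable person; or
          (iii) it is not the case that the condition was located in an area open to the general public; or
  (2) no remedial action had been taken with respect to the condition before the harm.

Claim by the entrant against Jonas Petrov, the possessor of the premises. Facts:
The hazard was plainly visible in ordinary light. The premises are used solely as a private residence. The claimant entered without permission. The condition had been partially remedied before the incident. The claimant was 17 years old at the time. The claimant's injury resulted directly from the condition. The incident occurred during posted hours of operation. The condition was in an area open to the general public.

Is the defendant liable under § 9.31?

No — not liable.

(A) proximate cause — met.
(B) not (entrant a minor) — not satisfied.
(i): T AND F → false.
(ii) not (commercial use) — holds.
So (a) is satisfied (F OR T).
(i) consent to enter — not met.
(ii) not open/obvious — fails.
(iii) not (public area) — not met.
(b): F OR F OR F → false.
So (1) is not satisfied (T AND F).
(2) no remedial action — not met.
So Overall is not satisfied (F OR F).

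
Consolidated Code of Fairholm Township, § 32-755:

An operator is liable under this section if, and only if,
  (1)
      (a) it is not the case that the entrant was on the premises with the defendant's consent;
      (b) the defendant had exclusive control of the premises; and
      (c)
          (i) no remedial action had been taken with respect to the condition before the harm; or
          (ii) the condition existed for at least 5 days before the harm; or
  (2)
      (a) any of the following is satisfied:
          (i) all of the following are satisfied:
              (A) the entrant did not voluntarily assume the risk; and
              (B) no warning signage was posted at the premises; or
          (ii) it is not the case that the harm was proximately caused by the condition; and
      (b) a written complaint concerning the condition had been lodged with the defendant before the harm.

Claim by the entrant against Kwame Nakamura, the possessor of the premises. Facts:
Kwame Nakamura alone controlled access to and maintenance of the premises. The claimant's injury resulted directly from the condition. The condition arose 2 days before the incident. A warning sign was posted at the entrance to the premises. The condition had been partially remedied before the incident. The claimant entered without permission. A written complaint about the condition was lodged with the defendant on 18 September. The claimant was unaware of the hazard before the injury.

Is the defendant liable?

No — not liable.

(a) not (consent to enter) — satisfied.
(b) exclusive control — satisfied.
(i) no remedial action — not satisfied.
(ii) condition ≥5 days old — not satisfied.
(c) = F OR F = false.
(1): T AND T AND F → false.
(A) no assumed risk — holds.
(B) no signage posted — not met.
So (i) is not satisfied (T AND F).
(ii) not (proximate cause) — fails.
(a): F OR F → false.
(b) complaint lodged — holds.
(2): F AND T → false.
Overall = F OR F = false.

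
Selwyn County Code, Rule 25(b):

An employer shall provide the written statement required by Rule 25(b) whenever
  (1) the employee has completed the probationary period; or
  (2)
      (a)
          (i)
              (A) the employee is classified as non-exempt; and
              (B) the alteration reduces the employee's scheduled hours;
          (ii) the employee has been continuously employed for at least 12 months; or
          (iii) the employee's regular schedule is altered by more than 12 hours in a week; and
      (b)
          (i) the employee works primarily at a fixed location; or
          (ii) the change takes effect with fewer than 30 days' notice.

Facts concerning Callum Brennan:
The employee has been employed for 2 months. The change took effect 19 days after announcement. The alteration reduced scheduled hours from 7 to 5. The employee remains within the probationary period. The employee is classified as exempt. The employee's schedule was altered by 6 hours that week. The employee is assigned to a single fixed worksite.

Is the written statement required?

(1) past probation — not satisfied.
(A) non-exempt — not met.
(B) hours reduced — met.
(i): F AND T → false.
(ii) tenure ≥ 12 mo. — not satisfied.
(iii) schedule shift > 12h — not satisfied.
(a) = F OR F OR F = false.
(i) fixed location — holds.
(ii) < 30 days' notice — holds.
(b): T OR T → true.
(2) = F AND T = false.
So Overall is not satisfied (F OR F).

No — not required.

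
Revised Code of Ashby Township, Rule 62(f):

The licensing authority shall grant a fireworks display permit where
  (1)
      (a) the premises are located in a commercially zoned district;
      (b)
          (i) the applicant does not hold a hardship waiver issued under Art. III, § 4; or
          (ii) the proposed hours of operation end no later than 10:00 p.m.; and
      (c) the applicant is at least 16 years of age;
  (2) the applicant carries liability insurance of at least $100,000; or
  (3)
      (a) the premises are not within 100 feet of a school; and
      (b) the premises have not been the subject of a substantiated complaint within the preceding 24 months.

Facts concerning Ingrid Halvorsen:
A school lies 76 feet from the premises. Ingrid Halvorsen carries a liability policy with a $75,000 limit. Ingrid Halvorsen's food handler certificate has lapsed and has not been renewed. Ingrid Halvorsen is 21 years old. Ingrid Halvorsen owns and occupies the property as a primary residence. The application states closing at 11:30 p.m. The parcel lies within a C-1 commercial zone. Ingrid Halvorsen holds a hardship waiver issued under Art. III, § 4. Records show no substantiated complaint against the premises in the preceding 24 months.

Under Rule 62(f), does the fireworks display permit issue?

No — denied.

(a) commercially zoned — met.
(i) not (hardship waiver) — not met.
(ii) closes by 10 p.m. — not satisfied.
(b) = F OR F = false.
(c) age ≥ 16 — met.
(1) = T AND F AND T = false.
(2) insurance ≥ $100,000 — not satisfied.
(a) ≥100 ft from school — not met.
(b) no complaint in 24 mo. — holds.
(3) = F AND T = false.
So Overall is not satisfied (F OR F OR F).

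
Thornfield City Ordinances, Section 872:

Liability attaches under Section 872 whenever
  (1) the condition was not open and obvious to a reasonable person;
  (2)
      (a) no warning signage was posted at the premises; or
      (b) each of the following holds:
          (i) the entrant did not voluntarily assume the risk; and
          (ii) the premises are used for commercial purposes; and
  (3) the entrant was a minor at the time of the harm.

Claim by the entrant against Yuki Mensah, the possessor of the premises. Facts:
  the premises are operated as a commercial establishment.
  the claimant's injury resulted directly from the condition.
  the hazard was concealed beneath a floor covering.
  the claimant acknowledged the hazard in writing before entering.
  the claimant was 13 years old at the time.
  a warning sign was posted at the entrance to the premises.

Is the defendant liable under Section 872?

(1) not open/obvious — holds.
(a) no signage posted — not met.
(i) no assumed risk — fails.
(ii) commercial use — holds.
So (b) is not satisfied (F AND T).
(2) = F OR F = false.
(3) entrant a minor — holds.
Overall = T AND F AND T = false.

No — not liable.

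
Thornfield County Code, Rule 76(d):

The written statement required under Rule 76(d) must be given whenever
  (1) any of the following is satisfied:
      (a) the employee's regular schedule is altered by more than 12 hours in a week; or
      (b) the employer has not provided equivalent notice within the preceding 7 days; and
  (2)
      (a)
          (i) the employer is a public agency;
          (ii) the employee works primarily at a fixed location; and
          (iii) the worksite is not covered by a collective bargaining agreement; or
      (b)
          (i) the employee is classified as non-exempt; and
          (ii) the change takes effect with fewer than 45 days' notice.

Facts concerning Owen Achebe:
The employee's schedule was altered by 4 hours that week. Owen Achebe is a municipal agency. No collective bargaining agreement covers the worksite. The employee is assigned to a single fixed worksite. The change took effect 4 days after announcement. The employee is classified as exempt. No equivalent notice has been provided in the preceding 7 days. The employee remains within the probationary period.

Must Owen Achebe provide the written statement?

(a) schedule shift > 12h — not met.
(b) no recent notice — holds.
(1): F OR T → true.
(i) public agency — holds.
(ii) fixed location — holds.
(iii) no CBA — met.
So (a) is satisfied (T AND T AND T).
(i) non-exempt — fails.
(ii) < 45 days' notice — satisfied.
(b): F AND T → false.
(2) = T OR F = true.
Overall = T AND T = true.

Yes — required.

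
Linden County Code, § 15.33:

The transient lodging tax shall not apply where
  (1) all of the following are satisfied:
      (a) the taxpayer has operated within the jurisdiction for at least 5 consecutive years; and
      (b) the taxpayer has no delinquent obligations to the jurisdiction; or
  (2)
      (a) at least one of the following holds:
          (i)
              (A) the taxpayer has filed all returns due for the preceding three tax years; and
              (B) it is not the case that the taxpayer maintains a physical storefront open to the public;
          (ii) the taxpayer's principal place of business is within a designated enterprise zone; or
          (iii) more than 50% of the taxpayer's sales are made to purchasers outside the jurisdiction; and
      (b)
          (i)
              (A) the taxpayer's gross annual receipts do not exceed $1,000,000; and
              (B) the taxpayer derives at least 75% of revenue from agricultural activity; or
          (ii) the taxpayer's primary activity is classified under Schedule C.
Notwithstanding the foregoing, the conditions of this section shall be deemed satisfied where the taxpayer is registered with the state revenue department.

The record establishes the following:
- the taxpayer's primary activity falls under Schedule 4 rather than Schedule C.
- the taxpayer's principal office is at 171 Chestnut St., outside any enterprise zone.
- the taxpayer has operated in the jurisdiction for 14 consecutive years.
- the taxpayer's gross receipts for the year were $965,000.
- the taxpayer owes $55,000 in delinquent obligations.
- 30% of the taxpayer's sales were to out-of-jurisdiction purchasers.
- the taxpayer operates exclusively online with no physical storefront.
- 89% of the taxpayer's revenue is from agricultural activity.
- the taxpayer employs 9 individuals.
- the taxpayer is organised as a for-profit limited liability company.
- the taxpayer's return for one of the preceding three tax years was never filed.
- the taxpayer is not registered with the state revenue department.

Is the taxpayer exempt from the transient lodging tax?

No — not exempt.

(a) ≥ 5 yrs in jurisdiction — met.
(b) no delinquency — fails.
(1): T AND F → false.
(A) returns current — not met.
(B) not (has storefront) — met.
(i): F AND T → false.
(ii) in enterprise zone — not met.
(iii) >50% out-of-jur. sales — not satisfied.
(a) = F OR F OR F = false.
(A) receipts ≤ $1,000,000 — holds.
(B) ≥75% agricultural — holds.
(i) = T AND T = true.
(ii) Schedule C activity — fails.
(b): T OR F → true.
So (2) is not satisfied (F AND T).
Overall: F OR F → false.
Exception (state-registered) — not satisfied.
Result: main false OR exception false → false.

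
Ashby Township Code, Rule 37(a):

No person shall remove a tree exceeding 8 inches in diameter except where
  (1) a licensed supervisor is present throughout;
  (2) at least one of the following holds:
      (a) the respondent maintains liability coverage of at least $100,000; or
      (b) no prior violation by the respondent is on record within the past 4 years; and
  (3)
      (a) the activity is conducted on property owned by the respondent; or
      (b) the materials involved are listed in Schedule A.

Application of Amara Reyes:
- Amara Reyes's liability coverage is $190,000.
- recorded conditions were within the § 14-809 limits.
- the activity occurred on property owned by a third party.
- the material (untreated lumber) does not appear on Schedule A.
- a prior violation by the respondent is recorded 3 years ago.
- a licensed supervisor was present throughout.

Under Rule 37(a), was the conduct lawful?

No — unlawful.

(1) supervisor present — satisfied.
(a) coverage ≥ $100,000 — satisfied.
(b) no prior violation — not met.
(2) = T OR F = true.
(a) own property — not satisfied.
(b) Schedule A material — not met.
(3): F OR F → false.
So Overall is not satisfied (T AND T AND F).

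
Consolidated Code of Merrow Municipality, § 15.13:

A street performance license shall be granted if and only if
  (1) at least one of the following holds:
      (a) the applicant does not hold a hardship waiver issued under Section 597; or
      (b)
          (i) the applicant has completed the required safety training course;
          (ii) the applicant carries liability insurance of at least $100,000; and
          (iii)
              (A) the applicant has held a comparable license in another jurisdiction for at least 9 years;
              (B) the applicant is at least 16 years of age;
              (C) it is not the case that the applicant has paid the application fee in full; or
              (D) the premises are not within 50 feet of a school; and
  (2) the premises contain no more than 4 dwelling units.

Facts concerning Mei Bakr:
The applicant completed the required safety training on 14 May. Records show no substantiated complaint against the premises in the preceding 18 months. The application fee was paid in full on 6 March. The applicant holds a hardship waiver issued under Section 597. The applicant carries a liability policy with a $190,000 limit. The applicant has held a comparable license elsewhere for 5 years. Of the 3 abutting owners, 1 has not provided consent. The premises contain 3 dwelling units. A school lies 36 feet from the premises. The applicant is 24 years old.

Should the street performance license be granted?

Yes — granted.

(a) not (hardship waiver) — not satisfied.
(i) safety training — holds.
(ii) insurance ≥ $100,000 — met.
(A) prior license ≥ 9 yr — fails.
(B) age ≥ 16 — satisfied.
(C) not (fee paid) — fails.
(D) ≥50 ft from school — not met.
So (iii) is satisfied (F OR T OR F OR F).
(b) = T AND T AND T = true.
So (1) is satisfied (F OR T).
(2) ≤ 4 units — holds.
Overall: T AND T → true.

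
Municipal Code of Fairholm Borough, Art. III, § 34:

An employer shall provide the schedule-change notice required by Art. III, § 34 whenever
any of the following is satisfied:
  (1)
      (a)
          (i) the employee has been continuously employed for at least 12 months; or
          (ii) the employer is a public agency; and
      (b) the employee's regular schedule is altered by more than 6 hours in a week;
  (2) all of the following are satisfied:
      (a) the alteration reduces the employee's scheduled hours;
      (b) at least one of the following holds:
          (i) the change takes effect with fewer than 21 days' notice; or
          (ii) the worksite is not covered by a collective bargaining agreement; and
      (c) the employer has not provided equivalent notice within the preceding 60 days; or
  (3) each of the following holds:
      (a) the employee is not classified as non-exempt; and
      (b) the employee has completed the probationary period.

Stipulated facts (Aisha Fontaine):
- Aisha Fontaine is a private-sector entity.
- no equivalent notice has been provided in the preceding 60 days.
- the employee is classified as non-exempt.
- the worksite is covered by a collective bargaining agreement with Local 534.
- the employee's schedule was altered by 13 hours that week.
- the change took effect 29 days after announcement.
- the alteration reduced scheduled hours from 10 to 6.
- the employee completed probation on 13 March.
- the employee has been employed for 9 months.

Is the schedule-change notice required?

No — not required.

(i) tenure ≥ 12 mo. — not satisfied.
(ii) public agency — not satisfied.
(a): F OR F → false.
(b) schedule shift > 6h — satisfied.
So (1) is not satisfied (F AND T).
(a) hours reduced — holds.
(i) < 21 days' notice — not met.
(ii) no CBA — fails.
(b): F OR F → false.
(c) no recent notice — satisfied.
(2) = T AND F AND T = false.
(a) not (non-exempt) — fails.
(b) past probation — holds.
(3) = F AND T = false.
Overall: F OR F OR F → false.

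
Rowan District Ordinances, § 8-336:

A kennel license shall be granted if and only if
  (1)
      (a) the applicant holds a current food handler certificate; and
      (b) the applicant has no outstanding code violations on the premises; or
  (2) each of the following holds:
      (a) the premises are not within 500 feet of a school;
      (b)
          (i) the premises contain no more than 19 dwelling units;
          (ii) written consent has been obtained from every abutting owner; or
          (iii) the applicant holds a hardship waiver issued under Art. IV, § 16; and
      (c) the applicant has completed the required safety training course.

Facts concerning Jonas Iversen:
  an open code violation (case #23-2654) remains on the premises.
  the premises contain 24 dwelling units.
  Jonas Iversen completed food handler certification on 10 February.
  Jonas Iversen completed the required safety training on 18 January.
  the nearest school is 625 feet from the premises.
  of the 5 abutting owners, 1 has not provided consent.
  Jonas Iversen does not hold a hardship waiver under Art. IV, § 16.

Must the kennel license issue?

No — denied.

(a) food handler cert. — satisfied.
(b) no code violations — not satisfied.
(1) = T AND F = false.
(a) ≥500 ft from school — met.
(i) ≤ 19 units — fails.
(ii) all abutters consent — fails.
(iii) hardship waiver — fails.
(b) = F OR F OR F = false.
(c) safety training — holds.
(2): T AND F AND T → false.
So Overall is not satisfied (F OR F).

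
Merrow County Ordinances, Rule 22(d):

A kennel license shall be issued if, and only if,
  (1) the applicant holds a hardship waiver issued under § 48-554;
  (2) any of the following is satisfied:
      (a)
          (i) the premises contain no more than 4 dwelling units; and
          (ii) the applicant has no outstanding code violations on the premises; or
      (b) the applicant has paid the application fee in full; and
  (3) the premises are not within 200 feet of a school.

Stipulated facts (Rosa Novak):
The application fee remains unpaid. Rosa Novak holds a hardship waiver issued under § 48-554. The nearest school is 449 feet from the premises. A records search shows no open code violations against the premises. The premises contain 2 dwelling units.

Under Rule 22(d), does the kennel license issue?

(1) hardship waiver — holds.
(i) ≤ 4 units — met.
(ii) no code violations — met.
(a) = T AND T = true.
(b) fee paid — not met.
(2) = T OR F = true.
(3) ≥200 ft from school — met.
So Overall is satisfied (T AND T AND T).

Yes — granted.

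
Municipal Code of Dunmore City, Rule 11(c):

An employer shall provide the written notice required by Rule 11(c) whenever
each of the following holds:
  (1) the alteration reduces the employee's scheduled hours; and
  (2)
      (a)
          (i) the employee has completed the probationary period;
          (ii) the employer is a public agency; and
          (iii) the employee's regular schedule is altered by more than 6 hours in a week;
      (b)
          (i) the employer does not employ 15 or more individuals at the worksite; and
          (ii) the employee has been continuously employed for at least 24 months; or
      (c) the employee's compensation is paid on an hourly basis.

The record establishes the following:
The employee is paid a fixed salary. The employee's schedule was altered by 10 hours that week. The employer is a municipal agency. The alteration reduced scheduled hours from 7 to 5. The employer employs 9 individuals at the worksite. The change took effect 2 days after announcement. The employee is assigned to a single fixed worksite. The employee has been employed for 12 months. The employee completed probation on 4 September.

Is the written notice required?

(1) hours reduced — holds.
(i) past probation — met.
(ii) public agency — holds.
(iii) schedule shift > 6h — holds.
(a): T AND T AND T → true.
(i) not (≥ 15 at site) — satisfied.
(ii) tenure ≥ 24 mo. — not met.
So (b) is not satisfied (T AND F).
(c) hourly-paid — not satisfied.
So (2) is satisfied (T OR F OR F).
Overall = T AND T = true.

Yes — required.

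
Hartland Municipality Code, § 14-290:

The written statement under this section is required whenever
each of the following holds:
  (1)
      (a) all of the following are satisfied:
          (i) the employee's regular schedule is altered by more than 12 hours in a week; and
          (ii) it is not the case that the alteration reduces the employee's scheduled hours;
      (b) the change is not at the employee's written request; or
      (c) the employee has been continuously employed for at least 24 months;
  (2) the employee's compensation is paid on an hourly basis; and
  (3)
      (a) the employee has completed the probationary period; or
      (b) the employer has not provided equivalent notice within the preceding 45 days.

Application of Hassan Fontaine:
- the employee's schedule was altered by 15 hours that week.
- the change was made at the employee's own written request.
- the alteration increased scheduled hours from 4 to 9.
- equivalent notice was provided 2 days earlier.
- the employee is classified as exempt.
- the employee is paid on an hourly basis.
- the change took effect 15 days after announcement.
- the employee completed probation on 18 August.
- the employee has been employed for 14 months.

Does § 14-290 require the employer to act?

Yes — required.

(i) schedule shift > 12h — satisfied.
(ii) not (hours reduced) — holds.
(a): T AND T → true.
(b) not employee-requested — not satisfied.
(c) tenure ≥ 24 mo. — fails.
So (1) is satisfied (T OR F OR F).
(2) hourly-paid — met.
(a) past probation — satisfied.
(b) no recent notice — not satisfied.
(3): T OR F → true.
Overall: T AND T AND T → true.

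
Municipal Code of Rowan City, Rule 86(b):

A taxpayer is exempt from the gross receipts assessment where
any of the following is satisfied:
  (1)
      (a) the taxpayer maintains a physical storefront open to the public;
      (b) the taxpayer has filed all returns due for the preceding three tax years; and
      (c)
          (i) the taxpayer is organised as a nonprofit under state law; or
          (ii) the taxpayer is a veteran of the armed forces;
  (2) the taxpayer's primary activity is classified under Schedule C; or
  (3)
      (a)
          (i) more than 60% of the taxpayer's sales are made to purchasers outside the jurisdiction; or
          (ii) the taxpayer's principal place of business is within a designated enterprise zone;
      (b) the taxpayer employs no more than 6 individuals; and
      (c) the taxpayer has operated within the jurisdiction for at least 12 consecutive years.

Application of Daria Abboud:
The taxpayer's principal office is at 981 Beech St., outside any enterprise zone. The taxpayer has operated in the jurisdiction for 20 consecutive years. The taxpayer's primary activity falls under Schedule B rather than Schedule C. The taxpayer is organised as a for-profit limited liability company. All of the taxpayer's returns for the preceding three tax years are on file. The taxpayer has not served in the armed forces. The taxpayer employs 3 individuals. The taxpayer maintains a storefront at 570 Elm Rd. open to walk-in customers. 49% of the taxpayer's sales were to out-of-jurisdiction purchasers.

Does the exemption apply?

(a) has storefront — satisfied.
(b) returns current — holds.
(i) nonprofit — fails.
(ii) veteran — not met.
(c): F OR F → false.
So (1) is not satisfied (T AND T AND F).
(2) Schedule C activity — not met.
(i) >60% out-of-jur. sales — not met.
(ii) in enterprise zone — not satisfied.
(a): F OR F → false.
(b) ≤ 6 employees — met.
(c) ≥ 12 yrs in jurisdiction — satisfied.
(3) = F AND T AND T = false.
Overall = F OR F OR F = false.

No — not exempt.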